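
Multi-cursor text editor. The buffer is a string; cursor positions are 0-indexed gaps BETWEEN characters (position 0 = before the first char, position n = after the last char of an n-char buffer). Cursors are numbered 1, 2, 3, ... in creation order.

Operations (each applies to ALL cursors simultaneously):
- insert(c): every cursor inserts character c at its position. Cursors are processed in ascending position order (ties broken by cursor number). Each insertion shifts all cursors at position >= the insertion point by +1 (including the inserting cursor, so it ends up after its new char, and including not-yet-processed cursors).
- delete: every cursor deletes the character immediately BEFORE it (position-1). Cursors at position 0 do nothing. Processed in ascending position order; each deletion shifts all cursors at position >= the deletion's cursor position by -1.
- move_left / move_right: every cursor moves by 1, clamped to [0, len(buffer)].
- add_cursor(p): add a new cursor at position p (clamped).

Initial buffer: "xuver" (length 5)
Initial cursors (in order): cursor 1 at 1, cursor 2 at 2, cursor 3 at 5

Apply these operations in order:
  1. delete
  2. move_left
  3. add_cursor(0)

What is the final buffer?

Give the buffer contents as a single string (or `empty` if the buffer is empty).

Answer: ve

Derivation:
After op 1 (delete): buffer="ve" (len 2), cursors c1@0 c2@0 c3@2, authorship ..
After op 2 (move_left): buffer="ve" (len 2), cursors c1@0 c2@0 c3@1, authorship ..
After op 3 (add_cursor(0)): buffer="ve" (len 2), cursors c1@0 c2@0 c4@0 c3@1, authorship ..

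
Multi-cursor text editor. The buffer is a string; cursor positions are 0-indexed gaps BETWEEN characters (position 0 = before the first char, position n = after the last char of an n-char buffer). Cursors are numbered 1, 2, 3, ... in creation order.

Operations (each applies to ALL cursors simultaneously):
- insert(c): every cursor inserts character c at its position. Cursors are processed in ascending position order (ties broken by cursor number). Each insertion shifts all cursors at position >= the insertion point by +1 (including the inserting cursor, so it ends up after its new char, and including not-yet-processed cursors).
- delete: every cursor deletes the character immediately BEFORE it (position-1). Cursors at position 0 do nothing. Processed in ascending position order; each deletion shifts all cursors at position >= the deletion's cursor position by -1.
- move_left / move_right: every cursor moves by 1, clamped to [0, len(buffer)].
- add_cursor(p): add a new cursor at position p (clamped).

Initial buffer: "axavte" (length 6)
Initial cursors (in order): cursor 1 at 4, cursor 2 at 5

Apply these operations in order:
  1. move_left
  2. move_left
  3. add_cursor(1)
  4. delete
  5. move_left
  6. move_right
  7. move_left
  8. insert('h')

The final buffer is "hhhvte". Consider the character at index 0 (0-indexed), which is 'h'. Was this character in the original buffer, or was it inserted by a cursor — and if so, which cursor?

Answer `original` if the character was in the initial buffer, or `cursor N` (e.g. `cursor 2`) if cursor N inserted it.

Answer: cursor 1

Derivation:
After op 1 (move_left): buffer="axavte" (len 6), cursors c1@3 c2@4, authorship ......
After op 2 (move_left): buffer="axavte" (len 6), cursors c1@2 c2@3, authorship ......
After op 3 (add_cursor(1)): buffer="axavte" (len 6), cursors c3@1 c1@2 c2@3, authorship ......
After op 4 (delete): buffer="vte" (len 3), cursors c1@0 c2@0 c3@0, authorship ...
After op 5 (move_left): buffer="vte" (len 3), cursors c1@0 c2@0 c3@0, authorship ...
After op 6 (move_right): buffer="vte" (len 3), cursors c1@1 c2@1 c3@1, authorship ...
After op 7 (move_left): buffer="vte" (len 3), cursors c1@0 c2@0 c3@0, authorship ...
After op 8 (insert('h')): buffer="hhhvte" (len 6), cursors c1@3 c2@3 c3@3, authorship 123...
Authorship (.=original, N=cursor N): 1 2 3 . . .
Index 0: author = 1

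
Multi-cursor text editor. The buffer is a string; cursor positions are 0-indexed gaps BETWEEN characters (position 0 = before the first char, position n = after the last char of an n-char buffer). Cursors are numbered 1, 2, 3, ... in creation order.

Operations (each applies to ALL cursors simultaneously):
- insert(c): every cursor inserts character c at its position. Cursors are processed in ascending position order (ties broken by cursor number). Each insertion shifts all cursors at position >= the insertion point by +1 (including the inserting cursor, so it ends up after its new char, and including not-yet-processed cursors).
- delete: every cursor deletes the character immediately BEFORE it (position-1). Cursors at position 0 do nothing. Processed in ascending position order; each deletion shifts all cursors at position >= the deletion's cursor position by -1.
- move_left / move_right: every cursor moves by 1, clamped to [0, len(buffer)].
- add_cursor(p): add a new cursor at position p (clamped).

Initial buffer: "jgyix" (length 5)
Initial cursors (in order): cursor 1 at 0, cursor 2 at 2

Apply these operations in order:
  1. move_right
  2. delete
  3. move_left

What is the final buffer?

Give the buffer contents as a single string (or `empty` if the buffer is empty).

Answer: gix

Derivation:
After op 1 (move_right): buffer="jgyix" (len 5), cursors c1@1 c2@3, authorship .....
After op 2 (delete): buffer="gix" (len 3), cursors c1@0 c2@1, authorship ...
After op 3 (move_left): buffer="gix" (len 3), cursors c1@0 c2@0, authorship ...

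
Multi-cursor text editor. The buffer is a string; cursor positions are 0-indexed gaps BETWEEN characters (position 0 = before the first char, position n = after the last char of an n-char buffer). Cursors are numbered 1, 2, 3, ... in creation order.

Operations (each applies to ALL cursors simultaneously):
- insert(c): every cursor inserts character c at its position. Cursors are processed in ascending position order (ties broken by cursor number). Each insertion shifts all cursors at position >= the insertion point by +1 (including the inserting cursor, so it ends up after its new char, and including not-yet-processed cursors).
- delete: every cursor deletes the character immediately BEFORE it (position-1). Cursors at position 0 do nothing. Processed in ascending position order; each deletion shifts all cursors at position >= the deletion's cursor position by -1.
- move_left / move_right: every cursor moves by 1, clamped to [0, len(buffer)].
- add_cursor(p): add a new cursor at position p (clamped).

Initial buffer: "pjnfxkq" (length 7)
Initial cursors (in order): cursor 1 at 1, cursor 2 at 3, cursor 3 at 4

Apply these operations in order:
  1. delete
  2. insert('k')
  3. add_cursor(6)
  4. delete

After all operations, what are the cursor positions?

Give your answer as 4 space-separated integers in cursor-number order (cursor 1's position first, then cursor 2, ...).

After op 1 (delete): buffer="jxkq" (len 4), cursors c1@0 c2@1 c3@1, authorship ....
After op 2 (insert('k')): buffer="kjkkxkq" (len 7), cursors c1@1 c2@4 c3@4, authorship 1.23...
After op 3 (add_cursor(6)): buffer="kjkkxkq" (len 7), cursors c1@1 c2@4 c3@4 c4@6, authorship 1.23...
After op 4 (delete): buffer="jxq" (len 3), cursors c1@0 c2@1 c3@1 c4@2, authorship ...

Answer: 0 1 1 2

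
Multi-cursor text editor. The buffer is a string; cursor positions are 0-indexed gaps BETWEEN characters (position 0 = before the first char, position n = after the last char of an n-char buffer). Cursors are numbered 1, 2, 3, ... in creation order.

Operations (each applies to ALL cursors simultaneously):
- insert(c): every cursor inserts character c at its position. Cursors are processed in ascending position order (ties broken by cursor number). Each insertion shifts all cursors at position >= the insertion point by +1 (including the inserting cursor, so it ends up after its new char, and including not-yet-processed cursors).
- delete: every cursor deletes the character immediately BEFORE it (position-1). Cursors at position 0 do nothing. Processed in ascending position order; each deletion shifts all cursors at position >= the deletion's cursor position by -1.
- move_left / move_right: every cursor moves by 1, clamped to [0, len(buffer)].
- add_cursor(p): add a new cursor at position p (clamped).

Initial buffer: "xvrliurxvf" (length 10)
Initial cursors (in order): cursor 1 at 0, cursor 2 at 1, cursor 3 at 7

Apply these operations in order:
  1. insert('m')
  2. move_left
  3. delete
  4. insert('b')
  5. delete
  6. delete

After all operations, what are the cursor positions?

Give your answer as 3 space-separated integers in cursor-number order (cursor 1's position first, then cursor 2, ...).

After op 1 (insert('m')): buffer="mxmvrliurmxvf" (len 13), cursors c1@1 c2@3 c3@10, authorship 1.2......3...
After op 2 (move_left): buffer="mxmvrliurmxvf" (len 13), cursors c1@0 c2@2 c3@9, authorship 1.2......3...
After op 3 (delete): buffer="mmvrliumxvf" (len 11), cursors c1@0 c2@1 c3@7, authorship 12.....3...
After op 4 (insert('b')): buffer="bmbmvrliubmxvf" (len 14), cursors c1@1 c2@3 c3@10, authorship 1122.....33...
After op 5 (delete): buffer="mmvrliumxvf" (len 11), cursors c1@0 c2@1 c3@7, authorship 12.....3...
After op 6 (delete): buffer="mvrlimxvf" (len 9), cursors c1@0 c2@0 c3@5, authorship 2....3...

Answer: 0 0 5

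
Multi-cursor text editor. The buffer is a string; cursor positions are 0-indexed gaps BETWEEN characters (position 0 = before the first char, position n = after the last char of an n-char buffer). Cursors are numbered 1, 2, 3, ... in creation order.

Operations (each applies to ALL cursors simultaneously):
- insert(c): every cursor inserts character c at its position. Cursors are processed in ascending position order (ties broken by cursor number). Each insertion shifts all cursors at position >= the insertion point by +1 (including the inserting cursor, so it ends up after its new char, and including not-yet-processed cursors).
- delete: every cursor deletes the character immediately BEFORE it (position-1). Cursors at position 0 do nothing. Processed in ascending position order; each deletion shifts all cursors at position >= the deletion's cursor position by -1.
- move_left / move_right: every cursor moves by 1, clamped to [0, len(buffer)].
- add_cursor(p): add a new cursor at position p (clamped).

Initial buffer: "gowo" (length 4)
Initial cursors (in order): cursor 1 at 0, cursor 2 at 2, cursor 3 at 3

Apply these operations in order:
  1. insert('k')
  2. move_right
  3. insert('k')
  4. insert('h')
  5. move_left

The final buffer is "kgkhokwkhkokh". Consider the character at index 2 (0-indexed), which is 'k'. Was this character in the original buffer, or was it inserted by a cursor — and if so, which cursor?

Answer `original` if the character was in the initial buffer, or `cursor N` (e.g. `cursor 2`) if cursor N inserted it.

Answer: cursor 1

Derivation:
After op 1 (insert('k')): buffer="kgokwko" (len 7), cursors c1@1 c2@4 c3@6, authorship 1..2.3.
After op 2 (move_right): buffer="kgokwko" (len 7), cursors c1@2 c2@5 c3@7, authorship 1..2.3.
After op 3 (insert('k')): buffer="kgkokwkkok" (len 10), cursors c1@3 c2@7 c3@10, authorship 1.1.2.23.3
After op 4 (insert('h')): buffer="kgkhokwkhkokh" (len 13), cursors c1@4 c2@9 c3@13, authorship 1.11.2.223.33
After op 5 (move_left): buffer="kgkhokwkhkokh" (len 13), cursors c1@3 c2@8 c3@12, authorship 1.11.2.223.33
Authorship (.=original, N=cursor N): 1 . 1 1 . 2 . 2 2 3 . 3 3
Index 2: author = 1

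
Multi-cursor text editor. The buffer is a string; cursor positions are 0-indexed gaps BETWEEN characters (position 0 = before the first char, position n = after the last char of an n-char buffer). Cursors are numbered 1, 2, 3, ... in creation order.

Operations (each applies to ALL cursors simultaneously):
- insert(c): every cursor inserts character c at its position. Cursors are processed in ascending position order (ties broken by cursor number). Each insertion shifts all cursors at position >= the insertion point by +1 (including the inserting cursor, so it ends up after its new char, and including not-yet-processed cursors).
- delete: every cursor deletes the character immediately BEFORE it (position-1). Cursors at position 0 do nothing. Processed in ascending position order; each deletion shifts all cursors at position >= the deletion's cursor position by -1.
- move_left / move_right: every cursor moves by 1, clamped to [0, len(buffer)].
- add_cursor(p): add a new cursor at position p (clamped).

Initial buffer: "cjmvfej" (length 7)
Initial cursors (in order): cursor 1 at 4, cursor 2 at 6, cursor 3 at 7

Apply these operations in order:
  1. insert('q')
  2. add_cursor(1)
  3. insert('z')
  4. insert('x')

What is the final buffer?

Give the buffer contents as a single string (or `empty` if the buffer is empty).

Answer: czxjmvqzxfeqzxjqzx

Derivation:
After op 1 (insert('q')): buffer="cjmvqfeqjq" (len 10), cursors c1@5 c2@8 c3@10, authorship ....1..2.3
After op 2 (add_cursor(1)): buffer="cjmvqfeqjq" (len 10), cursors c4@1 c1@5 c2@8 c3@10, authorship ....1..2.3
After op 3 (insert('z')): buffer="czjmvqzfeqzjqz" (len 14), cursors c4@2 c1@7 c2@11 c3@14, authorship .4...11..22.33
After op 4 (insert('x')): buffer="czxjmvqzxfeqzxjqzx" (len 18), cursors c4@3 c1@9 c2@14 c3@18, authorship .44...111..222.333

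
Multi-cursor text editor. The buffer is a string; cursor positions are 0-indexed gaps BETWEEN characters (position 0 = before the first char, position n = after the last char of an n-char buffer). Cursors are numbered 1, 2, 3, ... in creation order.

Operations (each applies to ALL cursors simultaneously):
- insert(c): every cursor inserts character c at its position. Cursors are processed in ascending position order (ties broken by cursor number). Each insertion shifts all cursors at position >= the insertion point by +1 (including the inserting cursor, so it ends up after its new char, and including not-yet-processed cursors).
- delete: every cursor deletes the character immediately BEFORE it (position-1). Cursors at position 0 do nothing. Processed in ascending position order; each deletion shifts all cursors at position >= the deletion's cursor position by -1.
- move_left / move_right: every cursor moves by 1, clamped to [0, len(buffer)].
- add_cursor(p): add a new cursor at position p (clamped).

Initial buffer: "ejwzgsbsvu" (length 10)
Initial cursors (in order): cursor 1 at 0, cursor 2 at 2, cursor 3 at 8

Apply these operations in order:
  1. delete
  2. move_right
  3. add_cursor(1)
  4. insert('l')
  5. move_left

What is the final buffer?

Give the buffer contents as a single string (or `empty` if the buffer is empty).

Answer: ellwlzgsbvlu

Derivation:
After op 1 (delete): buffer="ewzgsbvu" (len 8), cursors c1@0 c2@1 c3@6, authorship ........
After op 2 (move_right): buffer="ewzgsbvu" (len 8), cursors c1@1 c2@2 c3@7, authorship ........
After op 3 (add_cursor(1)): buffer="ewzgsbvu" (len 8), cursors c1@1 c4@1 c2@2 c3@7, authorship ........
After op 4 (insert('l')): buffer="ellwlzgsbvlu" (len 12), cursors c1@3 c4@3 c2@5 c3@11, authorship .14.2.....3.
After op 5 (move_left): buffer="ellwlzgsbvlu" (len 12), cursors c1@2 c4@2 c2@4 c3@10, authorship .14.2.....3.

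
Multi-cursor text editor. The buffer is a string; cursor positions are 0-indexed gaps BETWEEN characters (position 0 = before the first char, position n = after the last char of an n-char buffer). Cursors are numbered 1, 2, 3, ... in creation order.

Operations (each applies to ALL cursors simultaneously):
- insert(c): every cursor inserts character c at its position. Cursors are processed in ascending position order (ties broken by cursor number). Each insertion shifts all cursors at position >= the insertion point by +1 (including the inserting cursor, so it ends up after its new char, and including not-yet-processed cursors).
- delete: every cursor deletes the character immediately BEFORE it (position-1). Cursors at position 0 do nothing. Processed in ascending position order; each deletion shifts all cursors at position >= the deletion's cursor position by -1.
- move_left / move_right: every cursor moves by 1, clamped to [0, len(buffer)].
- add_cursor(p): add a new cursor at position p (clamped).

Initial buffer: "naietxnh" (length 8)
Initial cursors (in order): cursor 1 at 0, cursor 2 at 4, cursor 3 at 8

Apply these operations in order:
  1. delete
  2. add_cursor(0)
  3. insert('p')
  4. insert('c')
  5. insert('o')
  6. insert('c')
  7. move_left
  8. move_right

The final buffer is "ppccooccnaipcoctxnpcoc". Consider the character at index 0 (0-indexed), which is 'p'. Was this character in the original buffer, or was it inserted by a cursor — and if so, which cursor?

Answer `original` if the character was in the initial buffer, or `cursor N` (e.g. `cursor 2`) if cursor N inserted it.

Answer: cursor 1

Derivation:
After op 1 (delete): buffer="naitxn" (len 6), cursors c1@0 c2@3 c3@6, authorship ......
After op 2 (add_cursor(0)): buffer="naitxn" (len 6), cursors c1@0 c4@0 c2@3 c3@6, authorship ......
After op 3 (insert('p')): buffer="ppnaiptxnp" (len 10), cursors c1@2 c4@2 c2@6 c3@10, authorship 14...2...3
After op 4 (insert('c')): buffer="ppccnaipctxnpc" (len 14), cursors c1@4 c4@4 c2@9 c3@14, authorship 1414...22...33
After op 5 (insert('o')): buffer="ppccoonaipcotxnpco" (len 18), cursors c1@6 c4@6 c2@12 c3@18, authorship 141414...222...333
After op 6 (insert('c')): buffer="ppccooccnaipcoctxnpcoc" (len 22), cursors c1@8 c4@8 c2@15 c3@22, authorship 14141414...2222...3333
After op 7 (move_left): buffer="ppccooccnaipcoctxnpcoc" (len 22), cursors c1@7 c4@7 c2@14 c3@21, authorship 14141414...2222...3333
After op 8 (move_right): buffer="ppccooccnaipcoctxnpcoc" (len 22), cursors c1@8 c4@8 c2@15 c3@22, authorship 14141414...2222...3333
Authorship (.=original, N=cursor N): 1 4 1 4 1 4 1 4 . . . 2 2 2 2 . . . 3 3 3 3
Index 0: author = 1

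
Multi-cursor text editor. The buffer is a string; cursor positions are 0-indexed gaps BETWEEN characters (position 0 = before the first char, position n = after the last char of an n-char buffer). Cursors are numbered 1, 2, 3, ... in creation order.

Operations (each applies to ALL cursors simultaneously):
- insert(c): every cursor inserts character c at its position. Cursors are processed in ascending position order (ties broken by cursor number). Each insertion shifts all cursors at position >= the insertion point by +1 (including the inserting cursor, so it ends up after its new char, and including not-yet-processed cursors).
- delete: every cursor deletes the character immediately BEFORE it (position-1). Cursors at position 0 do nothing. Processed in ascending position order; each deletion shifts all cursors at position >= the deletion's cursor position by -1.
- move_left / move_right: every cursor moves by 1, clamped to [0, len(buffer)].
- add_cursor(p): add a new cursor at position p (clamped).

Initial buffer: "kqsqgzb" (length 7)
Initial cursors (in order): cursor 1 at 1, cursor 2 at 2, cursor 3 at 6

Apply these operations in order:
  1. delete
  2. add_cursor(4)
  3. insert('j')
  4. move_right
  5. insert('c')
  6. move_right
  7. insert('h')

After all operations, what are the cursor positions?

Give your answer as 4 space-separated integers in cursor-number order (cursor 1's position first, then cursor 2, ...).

After op 1 (delete): buffer="sqgb" (len 4), cursors c1@0 c2@0 c3@3, authorship ....
After op 2 (add_cursor(4)): buffer="sqgb" (len 4), cursors c1@0 c2@0 c3@3 c4@4, authorship ....
After op 3 (insert('j')): buffer="jjsqgjbj" (len 8), cursors c1@2 c2@2 c3@6 c4@8, authorship 12...3.4
After op 4 (move_right): buffer="jjsqgjbj" (len 8), cursors c1@3 c2@3 c3@7 c4@8, authorship 12...3.4
After op 5 (insert('c')): buffer="jjsccqgjbcjc" (len 12), cursors c1@5 c2@5 c3@10 c4@12, authorship 12.12..3.344
After op 6 (move_right): buffer="jjsccqgjbcjc" (len 12), cursors c1@6 c2@6 c3@11 c4@12, authorship 12.12..3.344
After op 7 (insert('h')): buffer="jjsccqhhgjbcjhch" (len 16), cursors c1@8 c2@8 c3@14 c4@16, authorship 12.12.12.3.34344

Answer: 8 8 14 16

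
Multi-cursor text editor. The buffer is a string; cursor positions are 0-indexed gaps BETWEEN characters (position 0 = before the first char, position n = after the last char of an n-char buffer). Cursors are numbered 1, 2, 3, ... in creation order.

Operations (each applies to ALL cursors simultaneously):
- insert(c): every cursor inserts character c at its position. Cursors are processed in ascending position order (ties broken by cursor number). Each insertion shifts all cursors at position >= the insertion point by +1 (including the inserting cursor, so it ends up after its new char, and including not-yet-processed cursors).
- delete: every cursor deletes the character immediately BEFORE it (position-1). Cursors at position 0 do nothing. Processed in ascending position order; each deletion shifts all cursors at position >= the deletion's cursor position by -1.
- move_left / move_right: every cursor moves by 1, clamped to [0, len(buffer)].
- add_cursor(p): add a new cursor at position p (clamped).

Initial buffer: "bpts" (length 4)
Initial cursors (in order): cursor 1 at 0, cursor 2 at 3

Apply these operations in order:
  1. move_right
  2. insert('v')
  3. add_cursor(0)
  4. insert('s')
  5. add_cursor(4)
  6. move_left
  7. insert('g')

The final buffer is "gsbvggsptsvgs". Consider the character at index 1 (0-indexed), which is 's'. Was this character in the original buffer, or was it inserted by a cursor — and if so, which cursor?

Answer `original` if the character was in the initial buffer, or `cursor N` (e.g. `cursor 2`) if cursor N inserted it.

Answer: cursor 3

Derivation:
After op 1 (move_right): buffer="bpts" (len 4), cursors c1@1 c2@4, authorship ....
After op 2 (insert('v')): buffer="bvptsv" (len 6), cursors c1@2 c2@6, authorship .1...2
After op 3 (add_cursor(0)): buffer="bvptsv" (len 6), cursors c3@0 c1@2 c2@6, authorship .1...2
After op 4 (insert('s')): buffer="sbvsptsvs" (len 9), cursors c3@1 c1@4 c2@9, authorship 3.11...22
After op 5 (add_cursor(4)): buffer="sbvsptsvs" (len 9), cursors c3@1 c1@4 c4@4 c2@9, authorship 3.11...22
After op 6 (move_left): buffer="sbvsptsvs" (len 9), cursors c3@0 c1@3 c4@3 c2@8, authorship 3.11...22
After op 7 (insert('g')): buffer="gsbvggsptsvgs" (len 13), cursors c3@1 c1@6 c4@6 c2@12, authorship 33.1141...222
Authorship (.=original, N=cursor N): 3 3 . 1 1 4 1 . . . 2 2 2
Index 1: author = 3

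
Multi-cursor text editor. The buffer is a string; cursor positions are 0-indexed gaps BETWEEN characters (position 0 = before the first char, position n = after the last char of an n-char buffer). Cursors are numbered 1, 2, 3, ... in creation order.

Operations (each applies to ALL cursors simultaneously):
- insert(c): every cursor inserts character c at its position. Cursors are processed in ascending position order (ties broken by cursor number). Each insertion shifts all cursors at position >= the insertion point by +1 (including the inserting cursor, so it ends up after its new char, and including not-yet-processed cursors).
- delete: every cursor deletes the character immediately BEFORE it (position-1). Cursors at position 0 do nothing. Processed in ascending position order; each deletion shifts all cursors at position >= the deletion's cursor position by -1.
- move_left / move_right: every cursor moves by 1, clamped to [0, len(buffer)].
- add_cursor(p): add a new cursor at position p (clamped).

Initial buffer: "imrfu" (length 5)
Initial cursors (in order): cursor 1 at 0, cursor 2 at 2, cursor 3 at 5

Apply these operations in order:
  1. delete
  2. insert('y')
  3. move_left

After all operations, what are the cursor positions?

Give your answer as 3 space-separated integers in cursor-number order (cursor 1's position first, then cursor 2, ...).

Answer: 0 2 5

Derivation:
After op 1 (delete): buffer="irf" (len 3), cursors c1@0 c2@1 c3@3, authorship ...
After op 2 (insert('y')): buffer="yiyrfy" (len 6), cursors c1@1 c2@3 c3@6, authorship 1.2..3
After op 3 (move_left): buffer="yiyrfy" (len 6), cursors c1@0 c2@2 c3@5, authorship 1.2..3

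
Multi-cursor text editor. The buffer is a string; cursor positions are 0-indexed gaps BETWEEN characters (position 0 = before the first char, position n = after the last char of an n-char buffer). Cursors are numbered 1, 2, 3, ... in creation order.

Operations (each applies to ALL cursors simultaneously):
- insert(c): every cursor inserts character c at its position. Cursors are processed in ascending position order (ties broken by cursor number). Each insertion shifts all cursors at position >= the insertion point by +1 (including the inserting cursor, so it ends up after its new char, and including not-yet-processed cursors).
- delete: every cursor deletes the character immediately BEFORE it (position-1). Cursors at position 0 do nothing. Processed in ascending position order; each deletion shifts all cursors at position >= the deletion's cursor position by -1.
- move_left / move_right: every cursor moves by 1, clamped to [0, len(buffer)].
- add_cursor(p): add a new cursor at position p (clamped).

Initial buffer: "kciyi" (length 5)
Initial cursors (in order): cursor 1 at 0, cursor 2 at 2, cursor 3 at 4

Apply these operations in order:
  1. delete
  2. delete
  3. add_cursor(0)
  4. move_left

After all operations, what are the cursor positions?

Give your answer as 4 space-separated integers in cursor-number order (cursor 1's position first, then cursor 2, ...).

After op 1 (delete): buffer="kii" (len 3), cursors c1@0 c2@1 c3@2, authorship ...
After op 2 (delete): buffer="i" (len 1), cursors c1@0 c2@0 c3@0, authorship .
After op 3 (add_cursor(0)): buffer="i" (len 1), cursors c1@0 c2@0 c3@0 c4@0, authorship .
After op 4 (move_left): buffer="i" (len 1), cursors c1@0 c2@0 c3@0 c4@0, authorship .

Answer: 0 0 0 0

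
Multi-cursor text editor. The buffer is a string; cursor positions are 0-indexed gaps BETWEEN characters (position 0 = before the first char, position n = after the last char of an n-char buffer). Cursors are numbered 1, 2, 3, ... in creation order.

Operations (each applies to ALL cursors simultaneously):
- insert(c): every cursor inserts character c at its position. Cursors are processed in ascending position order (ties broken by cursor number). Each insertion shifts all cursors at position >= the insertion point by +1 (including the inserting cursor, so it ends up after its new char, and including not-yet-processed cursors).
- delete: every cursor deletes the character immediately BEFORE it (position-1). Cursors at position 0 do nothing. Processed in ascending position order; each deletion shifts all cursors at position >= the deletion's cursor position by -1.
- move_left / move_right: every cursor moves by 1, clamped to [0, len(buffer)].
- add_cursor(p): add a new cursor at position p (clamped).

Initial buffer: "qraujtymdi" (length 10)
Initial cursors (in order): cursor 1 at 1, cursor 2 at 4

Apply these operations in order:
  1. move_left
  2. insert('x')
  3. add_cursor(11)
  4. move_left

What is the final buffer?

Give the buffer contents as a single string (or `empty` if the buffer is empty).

After op 1 (move_left): buffer="qraujtymdi" (len 10), cursors c1@0 c2@3, authorship ..........
After op 2 (insert('x')): buffer="xqraxujtymdi" (len 12), cursors c1@1 c2@5, authorship 1...2.......
After op 3 (add_cursor(11)): buffer="xqraxujtymdi" (len 12), cursors c1@1 c2@5 c3@11, authorship 1...2.......
After op 4 (move_left): buffer="xqraxujtymdi" (len 12), cursors c1@0 c2@4 c3@10, authorship 1...2.......

Answer: xqraxujtymdi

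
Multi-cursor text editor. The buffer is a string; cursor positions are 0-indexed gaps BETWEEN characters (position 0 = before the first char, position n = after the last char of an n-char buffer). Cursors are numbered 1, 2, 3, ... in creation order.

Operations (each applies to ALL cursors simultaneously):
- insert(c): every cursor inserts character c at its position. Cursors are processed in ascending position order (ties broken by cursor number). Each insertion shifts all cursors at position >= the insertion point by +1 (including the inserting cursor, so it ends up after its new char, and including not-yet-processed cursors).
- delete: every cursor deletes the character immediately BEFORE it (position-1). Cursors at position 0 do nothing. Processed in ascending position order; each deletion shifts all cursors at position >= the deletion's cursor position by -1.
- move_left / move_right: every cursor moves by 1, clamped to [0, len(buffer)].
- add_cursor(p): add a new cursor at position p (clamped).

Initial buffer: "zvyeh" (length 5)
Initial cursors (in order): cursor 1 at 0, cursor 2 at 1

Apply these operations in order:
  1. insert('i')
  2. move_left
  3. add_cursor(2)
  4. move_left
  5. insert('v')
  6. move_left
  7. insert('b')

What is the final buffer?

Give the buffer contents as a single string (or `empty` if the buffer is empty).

Answer: bvivbbvzivyeh

Derivation:
After op 1 (insert('i')): buffer="izivyeh" (len 7), cursors c1@1 c2@3, authorship 1.2....
After op 2 (move_left): buffer="izivyeh" (len 7), cursors c1@0 c2@2, authorship 1.2....
After op 3 (add_cursor(2)): buffer="izivyeh" (len 7), cursors c1@0 c2@2 c3@2, authorship 1.2....
After op 4 (move_left): buffer="izivyeh" (len 7), cursors c1@0 c2@1 c3@1, authorship 1.2....
After op 5 (insert('v')): buffer="vivvzivyeh" (len 10), cursors c1@1 c2@4 c3@4, authorship 1123.2....
After op 6 (move_left): buffer="vivvzivyeh" (len 10), cursors c1@0 c2@3 c3@3, authorship 1123.2....
After op 7 (insert('b')): buffer="bvivbbvzivyeh" (len 13), cursors c1@1 c2@6 c3@6, authorship 1112233.2....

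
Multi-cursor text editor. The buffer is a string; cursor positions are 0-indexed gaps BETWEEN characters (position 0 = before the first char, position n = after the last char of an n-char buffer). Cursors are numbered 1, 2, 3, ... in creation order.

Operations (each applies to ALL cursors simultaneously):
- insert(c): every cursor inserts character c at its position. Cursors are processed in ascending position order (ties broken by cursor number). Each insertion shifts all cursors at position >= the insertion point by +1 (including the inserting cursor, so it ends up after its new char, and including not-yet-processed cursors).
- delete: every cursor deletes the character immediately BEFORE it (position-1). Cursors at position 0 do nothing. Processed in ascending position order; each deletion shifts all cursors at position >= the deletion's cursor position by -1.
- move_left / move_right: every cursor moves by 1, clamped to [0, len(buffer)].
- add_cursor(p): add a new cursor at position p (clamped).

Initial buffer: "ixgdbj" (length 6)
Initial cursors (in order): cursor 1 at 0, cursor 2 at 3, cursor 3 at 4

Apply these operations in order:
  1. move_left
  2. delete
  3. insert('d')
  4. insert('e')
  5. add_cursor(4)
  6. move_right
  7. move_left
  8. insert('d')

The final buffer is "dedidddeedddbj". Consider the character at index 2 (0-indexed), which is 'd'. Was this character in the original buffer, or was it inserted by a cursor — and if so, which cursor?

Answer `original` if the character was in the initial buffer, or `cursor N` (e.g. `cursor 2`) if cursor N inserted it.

After op 1 (move_left): buffer="ixgdbj" (len 6), cursors c1@0 c2@2 c3@3, authorship ......
After op 2 (delete): buffer="idbj" (len 4), cursors c1@0 c2@1 c3@1, authorship ....
After op 3 (insert('d')): buffer="didddbj" (len 7), cursors c1@1 c2@4 c3@4, authorship 1.23...
After op 4 (insert('e')): buffer="deiddeedbj" (len 10), cursors c1@2 c2@7 c3@7, authorship 11.2323...
After op 5 (add_cursor(4)): buffer="deiddeedbj" (len 10), cursors c1@2 c4@4 c2@7 c3@7, authorship 11.2323...
After op 6 (move_right): buffer="deiddeedbj" (len 10), cursors c1@3 c4@5 c2@8 c3@8, authorship 11.2323...
After op 7 (move_left): buffer="deiddeedbj" (len 10), cursors c1@2 c4@4 c2@7 c3@7, authorship 11.2323...
After op 8 (insert('d')): buffer="dedidddeedddbj" (len 14), cursors c1@3 c4@6 c2@11 c3@11, authorship 111.2432323...
Authorship (.=original, N=cursor N): 1 1 1 . 2 4 3 2 3 2 3 . . .
Index 2: author = 1

Answer: cursor 1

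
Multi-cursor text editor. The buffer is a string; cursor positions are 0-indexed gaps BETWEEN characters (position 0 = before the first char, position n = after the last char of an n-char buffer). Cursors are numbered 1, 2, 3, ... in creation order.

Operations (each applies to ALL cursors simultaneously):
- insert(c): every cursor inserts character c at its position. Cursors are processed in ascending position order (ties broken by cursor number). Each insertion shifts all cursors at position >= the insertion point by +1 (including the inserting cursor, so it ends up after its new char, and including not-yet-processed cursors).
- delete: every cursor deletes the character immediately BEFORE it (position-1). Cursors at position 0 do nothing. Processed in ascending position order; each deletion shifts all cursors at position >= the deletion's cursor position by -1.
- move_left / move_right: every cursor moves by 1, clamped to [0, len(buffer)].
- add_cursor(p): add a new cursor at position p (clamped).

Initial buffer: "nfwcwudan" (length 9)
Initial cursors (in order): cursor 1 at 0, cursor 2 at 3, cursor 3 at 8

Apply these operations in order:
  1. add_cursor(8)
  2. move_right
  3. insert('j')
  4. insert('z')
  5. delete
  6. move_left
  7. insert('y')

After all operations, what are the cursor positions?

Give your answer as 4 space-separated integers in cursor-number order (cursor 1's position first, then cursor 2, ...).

Answer: 2 7 16 16

Derivation:
After op 1 (add_cursor(8)): buffer="nfwcwudan" (len 9), cursors c1@0 c2@3 c3@8 c4@8, authorship .........
After op 2 (move_right): buffer="nfwcwudan" (len 9), cursors c1@1 c2@4 c3@9 c4@9, authorship .........
After op 3 (insert('j')): buffer="njfwcjwudanjj" (len 13), cursors c1@2 c2@6 c3@13 c4@13, authorship .1...2.....34
After op 4 (insert('z')): buffer="njzfwcjzwudanjjzz" (len 17), cursors c1@3 c2@8 c3@17 c4@17, authorship .11...22.....3434
After op 5 (delete): buffer="njfwcjwudanjj" (len 13), cursors c1@2 c2@6 c3@13 c4@13, authorship .1...2.....34
After op 6 (move_left): buffer="njfwcjwudanjj" (len 13), cursors c1@1 c2@5 c3@12 c4@12, authorship .1...2.....34
After op 7 (insert('y')): buffer="nyjfwcyjwudanjyyj" (len 17), cursors c1@2 c2@7 c3@16 c4@16, authorship .11...22.....3344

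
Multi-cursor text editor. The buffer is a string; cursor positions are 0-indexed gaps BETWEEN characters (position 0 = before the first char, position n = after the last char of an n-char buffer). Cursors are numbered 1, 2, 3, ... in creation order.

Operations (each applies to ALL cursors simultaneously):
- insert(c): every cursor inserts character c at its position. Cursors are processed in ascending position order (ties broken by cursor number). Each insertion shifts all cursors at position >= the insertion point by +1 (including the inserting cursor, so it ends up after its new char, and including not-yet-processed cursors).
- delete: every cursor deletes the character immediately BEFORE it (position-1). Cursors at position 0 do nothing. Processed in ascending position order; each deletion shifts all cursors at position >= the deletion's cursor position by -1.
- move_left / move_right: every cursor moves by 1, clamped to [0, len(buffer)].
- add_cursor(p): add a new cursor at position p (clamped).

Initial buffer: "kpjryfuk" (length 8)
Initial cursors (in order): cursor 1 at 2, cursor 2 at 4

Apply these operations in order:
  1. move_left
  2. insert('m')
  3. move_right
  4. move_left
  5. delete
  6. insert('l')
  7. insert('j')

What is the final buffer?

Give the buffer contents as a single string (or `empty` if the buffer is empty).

Answer: kljpjljryfuk

Derivation:
After op 1 (move_left): buffer="kpjryfuk" (len 8), cursors c1@1 c2@3, authorship ........
After op 2 (insert('m')): buffer="kmpjmryfuk" (len 10), cursors c1@2 c2@5, authorship .1..2.....
After op 3 (move_right): buffer="kmpjmryfuk" (len 10), cursors c1@3 c2@6, authorship .1..2.....
After op 4 (move_left): buffer="kmpjmryfuk" (len 10), cursors c1@2 c2@5, authorship .1..2.....
After op 5 (delete): buffer="kpjryfuk" (len 8), cursors c1@1 c2@3, authorship ........
After op 6 (insert('l')): buffer="klpjlryfuk" (len 10), cursors c1@2 c2@5, authorship .1..2.....
After op 7 (insert('j')): buffer="kljpjljryfuk" (len 12), cursors c1@3 c2@7, authorship .11..22.....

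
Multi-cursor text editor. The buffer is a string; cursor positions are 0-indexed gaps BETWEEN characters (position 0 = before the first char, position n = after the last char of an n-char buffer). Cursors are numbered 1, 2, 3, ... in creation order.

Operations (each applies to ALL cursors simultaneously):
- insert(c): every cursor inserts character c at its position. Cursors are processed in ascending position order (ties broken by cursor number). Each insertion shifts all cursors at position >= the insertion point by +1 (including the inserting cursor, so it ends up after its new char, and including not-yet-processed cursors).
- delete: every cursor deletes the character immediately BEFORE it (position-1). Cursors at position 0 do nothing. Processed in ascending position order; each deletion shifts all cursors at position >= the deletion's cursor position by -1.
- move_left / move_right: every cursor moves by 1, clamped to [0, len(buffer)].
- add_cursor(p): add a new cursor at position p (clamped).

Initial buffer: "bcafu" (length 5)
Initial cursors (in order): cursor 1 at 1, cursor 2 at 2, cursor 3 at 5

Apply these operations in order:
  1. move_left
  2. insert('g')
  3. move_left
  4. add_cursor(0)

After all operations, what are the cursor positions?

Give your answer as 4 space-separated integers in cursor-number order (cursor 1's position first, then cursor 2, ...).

After op 1 (move_left): buffer="bcafu" (len 5), cursors c1@0 c2@1 c3@4, authorship .....
After op 2 (insert('g')): buffer="gbgcafgu" (len 8), cursors c1@1 c2@3 c3@7, authorship 1.2...3.
After op 3 (move_left): buffer="gbgcafgu" (len 8), cursors c1@0 c2@2 c3@6, authorship 1.2...3.
After op 4 (add_cursor(0)): buffer="gbgcafgu" (len 8), cursors c1@0 c4@0 c2@2 c3@6, authorship 1.2...3.

Answer: 0 2 6 0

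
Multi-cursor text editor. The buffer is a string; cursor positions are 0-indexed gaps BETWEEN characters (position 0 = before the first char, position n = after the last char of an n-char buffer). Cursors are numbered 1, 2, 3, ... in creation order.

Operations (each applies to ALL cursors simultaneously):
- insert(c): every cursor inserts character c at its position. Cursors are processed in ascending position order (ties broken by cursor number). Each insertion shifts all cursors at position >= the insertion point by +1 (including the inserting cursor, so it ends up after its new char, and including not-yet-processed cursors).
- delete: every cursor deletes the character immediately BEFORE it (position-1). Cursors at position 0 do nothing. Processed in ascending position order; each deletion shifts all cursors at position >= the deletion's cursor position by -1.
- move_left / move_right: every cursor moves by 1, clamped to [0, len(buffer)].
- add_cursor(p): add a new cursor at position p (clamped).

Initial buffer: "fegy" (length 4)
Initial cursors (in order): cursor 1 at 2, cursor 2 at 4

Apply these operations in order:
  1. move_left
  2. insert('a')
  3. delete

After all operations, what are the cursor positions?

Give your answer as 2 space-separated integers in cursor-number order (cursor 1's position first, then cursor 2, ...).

Answer: 1 3

Derivation:
After op 1 (move_left): buffer="fegy" (len 4), cursors c1@1 c2@3, authorship ....
After op 2 (insert('a')): buffer="faegay" (len 6), cursors c1@2 c2@5, authorship .1..2.
After op 3 (delete): buffer="fegy" (len 4), cursors c1@1 c2@3, authorship ....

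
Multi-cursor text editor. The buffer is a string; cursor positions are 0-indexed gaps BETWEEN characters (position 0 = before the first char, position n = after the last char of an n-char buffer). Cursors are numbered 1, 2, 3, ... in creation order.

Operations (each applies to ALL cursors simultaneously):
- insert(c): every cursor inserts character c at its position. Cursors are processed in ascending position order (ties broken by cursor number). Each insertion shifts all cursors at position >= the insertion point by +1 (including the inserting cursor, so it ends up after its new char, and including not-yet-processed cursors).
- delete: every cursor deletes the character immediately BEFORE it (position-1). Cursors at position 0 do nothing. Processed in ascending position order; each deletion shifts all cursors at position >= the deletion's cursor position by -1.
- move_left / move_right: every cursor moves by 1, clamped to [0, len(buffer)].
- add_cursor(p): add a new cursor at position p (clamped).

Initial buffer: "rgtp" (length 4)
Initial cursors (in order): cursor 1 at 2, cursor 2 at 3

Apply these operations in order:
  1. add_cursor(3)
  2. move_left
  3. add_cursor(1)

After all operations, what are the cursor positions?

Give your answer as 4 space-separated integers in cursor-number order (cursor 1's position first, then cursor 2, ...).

Answer: 1 2 2 1

Derivation:
After op 1 (add_cursor(3)): buffer="rgtp" (len 4), cursors c1@2 c2@3 c3@3, authorship ....
After op 2 (move_left): buffer="rgtp" (len 4), cursors c1@1 c2@2 c3@2, authorship ....
After op 3 (add_cursor(1)): buffer="rgtp" (len 4), cursors c1@1 c4@1 c2@2 c3@2, authorship ....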